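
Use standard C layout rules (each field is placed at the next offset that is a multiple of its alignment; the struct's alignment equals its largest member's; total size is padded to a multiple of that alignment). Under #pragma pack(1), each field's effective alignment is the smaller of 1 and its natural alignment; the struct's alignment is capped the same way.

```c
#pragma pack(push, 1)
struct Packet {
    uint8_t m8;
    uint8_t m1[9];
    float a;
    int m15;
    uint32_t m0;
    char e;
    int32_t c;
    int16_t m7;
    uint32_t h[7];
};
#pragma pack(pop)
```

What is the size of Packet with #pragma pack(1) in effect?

57

m8 at 0 (size 1, align 1) → ends 1
m1 at 1 (size 9, align 1) → ends 10
a at 10 (size 4, align 1) → ends 14
m15 at 14 (size 4, align 1) → ends 18
m0 at 18 (size 4, align 1) → ends 22
e at 22 (size 1, align 1) → ends 23
c at 23 (size 4, align 1) → ends 27
m7 at 27 (size 2, align 1) → ends 29
h at 29 (size 28, align 1) → ends 57
total 57 bytes, alignment 1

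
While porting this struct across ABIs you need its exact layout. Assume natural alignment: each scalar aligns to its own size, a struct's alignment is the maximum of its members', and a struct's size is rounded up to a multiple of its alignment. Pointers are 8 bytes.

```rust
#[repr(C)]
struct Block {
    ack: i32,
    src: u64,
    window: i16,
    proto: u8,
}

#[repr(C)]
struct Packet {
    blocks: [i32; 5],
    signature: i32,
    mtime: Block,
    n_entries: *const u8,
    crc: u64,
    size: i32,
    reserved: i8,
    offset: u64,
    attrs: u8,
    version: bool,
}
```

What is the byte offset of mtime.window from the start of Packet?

40

Block: ack at 0 (size 4, align 4) → ends 4; pad 4 to align 8 for src; src at 8 (size 8, align 8) → ends 16; window at 16 (size 2, align 2) → ends 18; proto at 18 (size 1, align 1) → ends 19; tail pad 5 to reach multiple of 8; total 24 bytes, alignment 8
blocks at 0 (size 20, align 4) → ends 20
signature at 20 (size 4, align 4) → ends 24
mtime at 24 (size 24, align 8) → ends 48
within Block: window at 16
24 + 16 = 40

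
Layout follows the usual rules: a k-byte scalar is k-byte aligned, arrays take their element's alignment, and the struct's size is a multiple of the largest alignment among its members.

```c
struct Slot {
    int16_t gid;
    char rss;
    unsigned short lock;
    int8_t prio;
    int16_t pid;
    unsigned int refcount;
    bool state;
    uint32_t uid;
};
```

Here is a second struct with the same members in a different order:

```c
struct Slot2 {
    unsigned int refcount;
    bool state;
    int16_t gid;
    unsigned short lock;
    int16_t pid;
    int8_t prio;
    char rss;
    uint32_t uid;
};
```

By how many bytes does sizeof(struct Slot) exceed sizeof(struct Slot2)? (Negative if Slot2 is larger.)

4

@0: gid [2B, align 2] → 2
@2: rss [1B, align 1] → 3
+1 pad (align 2)
@4: lock [2B, align 2] → 6
@6: prio [1B, align 1] → 7
+1 pad (align 2)
@8: pid [2B, align 2] → 10
+2 pad (align 4)
@12: refcount [4B, align 4] → 16
@16: state [1B, align 1] → 17
+3 pad (align 4)
@20: uid [4B, align 4] → 24
size 24, align 4
— Slot2 —
@0: refcount [4B, align 4] → 4
@4: state [1B, align 1] → 5
+1 pad (align 2)
@6: gid [2B, align 2] → 8
@8: lock [2B, align 2] → 10
@10: pid [2B, align 2] → 12
@12: prio [1B, align 1] → 13
@13: rss [1B, align 1] → 14
+2 pad (align 4)
@16: uid [4B, align 4] → 20
size 20, align 4
24 − 20 = 4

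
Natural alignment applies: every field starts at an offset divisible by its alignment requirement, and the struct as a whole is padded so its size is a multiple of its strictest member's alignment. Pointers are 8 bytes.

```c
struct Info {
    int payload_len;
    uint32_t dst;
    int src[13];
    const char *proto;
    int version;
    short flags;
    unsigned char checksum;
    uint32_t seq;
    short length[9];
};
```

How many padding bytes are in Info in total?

7

payload_len at 0 (size 4, align 4) → ends 4
dst at 4 (size 4, align 4) → ends 8
src at 8 (size 52, align 4) → ends 60
pad 4 to align 8 for proto
proto at 64 (size 8, align 8) → ends 72
version at 72 (size 4, align 4) → ends 76
flags at 76 (size 2, align 2) → ends 78
checksum at 78 (size 1, align 1) → ends 79
pad 1 to align 4 for seq
seq at 80 (size 4, align 4) → ends 84
length at 84 (size 18, align 2) → ends 102
tail pad 2 to reach multiple of 8
total 104 bytes, alignment 8
data bytes 97, size 104 → padding 7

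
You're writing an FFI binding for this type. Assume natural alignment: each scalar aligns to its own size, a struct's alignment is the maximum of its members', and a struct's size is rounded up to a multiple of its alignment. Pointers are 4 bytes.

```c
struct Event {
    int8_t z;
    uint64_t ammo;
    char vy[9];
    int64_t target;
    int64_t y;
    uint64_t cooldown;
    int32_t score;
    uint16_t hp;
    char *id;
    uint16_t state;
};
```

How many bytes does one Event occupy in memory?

72 bytes

z at 0 (size 1, align 1) → ends 1
pad 7 to align 8 for ammo
ammo at 8 (size 8, align 8) → ends 16
vy at 16 (size 9, align 1) → ends 25
pad 7 to align 8 for target
target at 32 (size 8, align 8) → ends 40
y at 40 (size 8, align 8) → ends 48
cooldown at 48 (size 8, align 8) → ends 56
score at 56 (size 4, align 4) → ends 60
hp at 60 (size 2, align 2) → ends 62
pad 2 to align 4 for id
id at 64 (size 4, align 4) → ends 68
state at 68 (size 2, align 2) → ends 70
tail pad 2 to reach multiple of 8
total 72 bytes, alignment 8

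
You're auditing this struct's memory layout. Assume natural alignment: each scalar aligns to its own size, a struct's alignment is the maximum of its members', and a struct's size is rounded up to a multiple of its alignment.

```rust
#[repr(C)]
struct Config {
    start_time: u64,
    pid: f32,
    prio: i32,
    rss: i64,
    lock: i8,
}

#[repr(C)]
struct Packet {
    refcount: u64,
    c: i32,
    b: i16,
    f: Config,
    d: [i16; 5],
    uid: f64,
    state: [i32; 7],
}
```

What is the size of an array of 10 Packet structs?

1040

Config: 0..8  start_time  (8B, 8-aligned); 8..12  pid  (4B, 4-aligned); 12..16  prio  (4B, 4-aligned); 16..24  rss  (8B, 8-aligned); 24..25  lock  (1B, 1-aligned); 25..32  -- tail padding (7B); sizeof = 32, alignof = 8
0..8  refcount  (8B, 8-aligned)
8..12  c  (4B, 4-aligned)
12..14  b  (2B, 2-aligned)
14..16  -- padding (2B)
16..48  f  (32B, 8-aligned)
48..58  d  (10B, 2-aligned)
58..64  -- padding (6B)
64..72  uid  (8B, 8-aligned)
72..100  state  (28B, 4-aligned)
100..104  -- tail padding (4B)
sizeof = 104, alignof = 8
array of 10: 10 × 104 = 1040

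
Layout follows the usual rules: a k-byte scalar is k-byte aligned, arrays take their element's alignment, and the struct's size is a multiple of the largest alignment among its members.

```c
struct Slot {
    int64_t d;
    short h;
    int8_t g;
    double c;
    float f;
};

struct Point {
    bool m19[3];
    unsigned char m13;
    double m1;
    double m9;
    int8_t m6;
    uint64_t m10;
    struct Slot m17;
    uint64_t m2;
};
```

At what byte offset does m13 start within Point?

Slot: d at 0 (size 8, align 8) → ends 8; h at 8 (size 2, align 2) → ends 10; g at 10 (size 1, align 1) → ends 11; pad 5 to align 8 for c; c at 16 (size 8, align 8) → ends 24; f at 24 (size 4, align 4) → ends 28; tail pad 4 to reach multiple of 8; total 32 bytes, alignment 8
m19 at 0 (size 3, align 1) → ends 3
m13 at 3 (size 1, align 1) → ends 4

3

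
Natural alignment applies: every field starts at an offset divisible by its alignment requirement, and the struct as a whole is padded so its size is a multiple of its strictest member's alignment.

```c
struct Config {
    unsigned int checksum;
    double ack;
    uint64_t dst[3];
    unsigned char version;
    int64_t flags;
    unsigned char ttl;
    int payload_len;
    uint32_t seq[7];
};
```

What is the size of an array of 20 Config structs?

1920

0..4  checksum  (4B, 4-aligned)
4..8  -- padding (4B)
8..16  ack  (8B, 8-aligned)
16..40  dst  (24B, 8-aligned)
40..41  version  (1B, 1-aligned)
41..48  -- padding (7B)
48..56  flags  (8B, 8-aligned)
56..57  ttl  (1B, 1-aligned)
57..60  -- padding (3B)
60..64  payload_len  (4B, 4-aligned)
64..92  seq  (28B, 4-aligned)
92..96  -- tail padding (4B)
sizeof = 96, alignof = 8
array of 20: 20 × 96 = 1920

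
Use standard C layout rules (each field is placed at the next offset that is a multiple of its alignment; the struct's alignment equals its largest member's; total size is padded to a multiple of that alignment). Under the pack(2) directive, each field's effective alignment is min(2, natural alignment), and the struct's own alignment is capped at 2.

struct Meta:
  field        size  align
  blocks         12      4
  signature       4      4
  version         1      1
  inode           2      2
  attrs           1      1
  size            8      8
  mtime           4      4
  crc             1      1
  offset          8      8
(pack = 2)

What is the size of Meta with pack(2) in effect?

@0: blocks [12B, align 2] → 12
@12: signature [4B, align 2] → 16
@16: version [1B, align 1] → 17
+1 pad (align 2)
@18: inode [2B, align 2] → 20
@20: attrs [1B, align 1] → 21
+1 pad (align 2)
@22: size [8B, align 2] → 30
@30: mtime [4B, align 2] → 34
@34: crc [1B, align 1] → 35
+1 pad (align 2)
@36: offset [8B, align 2] → 44
size 44, align 2

44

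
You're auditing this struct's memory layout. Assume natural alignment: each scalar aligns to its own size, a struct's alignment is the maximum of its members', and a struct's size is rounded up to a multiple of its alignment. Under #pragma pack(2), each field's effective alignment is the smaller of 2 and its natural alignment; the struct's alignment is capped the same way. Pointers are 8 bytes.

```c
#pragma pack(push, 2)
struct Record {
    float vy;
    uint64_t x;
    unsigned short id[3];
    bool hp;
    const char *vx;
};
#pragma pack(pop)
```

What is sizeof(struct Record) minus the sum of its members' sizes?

vy at 0 (size 4, align 2) → ends 4
x at 4 (size 8, align 2) → ends 12
id at 12 (size 6, align 2) → ends 18
hp at 18 (size 1, align 1) → ends 19
pad 1 to align 2 for vx
vx at 20 (size 8, align 2) → ends 28
total 28 bytes, alignment 2
data bytes 27, size 28 → padding 1

1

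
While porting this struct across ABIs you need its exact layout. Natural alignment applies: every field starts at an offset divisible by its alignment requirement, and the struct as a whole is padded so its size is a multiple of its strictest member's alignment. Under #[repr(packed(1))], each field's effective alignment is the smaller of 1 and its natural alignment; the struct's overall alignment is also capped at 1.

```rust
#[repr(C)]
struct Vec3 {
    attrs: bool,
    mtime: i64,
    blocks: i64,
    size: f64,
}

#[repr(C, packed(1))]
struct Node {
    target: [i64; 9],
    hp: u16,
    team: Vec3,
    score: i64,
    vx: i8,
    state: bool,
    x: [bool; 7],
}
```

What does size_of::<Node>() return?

Vec3: @0: attrs [1B, align 1] → 1; +7 pad (align 8); @8: mtime [8B, align 8] → 16; @16: blocks [8B, align 8] → 24; @24: size [8B, align 8] → 32; size 32, align 8
@0: target [72B, align 1] → 72
@72: hp [2B, align 1] → 74
@74: team [32B, align 1] → 106
@106: score [8B, align 1] → 114
@114: vx [1B, align 1] → 115
@115: state [1B, align 1] → 116
@116: x [7B, align 1] → 123
size 123, align 1

123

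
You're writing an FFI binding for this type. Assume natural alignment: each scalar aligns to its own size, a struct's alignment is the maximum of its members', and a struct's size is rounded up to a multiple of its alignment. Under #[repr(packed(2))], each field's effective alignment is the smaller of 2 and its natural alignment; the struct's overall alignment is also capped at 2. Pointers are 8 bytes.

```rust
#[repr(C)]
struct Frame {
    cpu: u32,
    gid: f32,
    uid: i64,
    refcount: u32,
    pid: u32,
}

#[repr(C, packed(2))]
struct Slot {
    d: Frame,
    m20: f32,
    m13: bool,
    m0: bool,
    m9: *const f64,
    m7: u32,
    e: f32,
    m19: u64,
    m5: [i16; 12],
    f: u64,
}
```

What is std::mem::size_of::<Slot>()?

86 bytes

Frame: @0: cpu [4B, align 4] → 4; @4: gid [4B, align 4] → 8; @8: uid [8B, align 8] → 16; @16: refcount [4B, align 4] → 20; @20: pid [4B, align 4] → 24; size 24, align 8
@0: d [24B, align 2] → 24
@24: m20 [4B, align 2] → 28
@28: m13 [1B, align 1] → 29
@29: m0 [1B, align 1] → 30
@30: m9 [8B, align 2] → 38
@38: m7 [4B, align 2] → 42
@42: e [4B, align 2] → 46
@46: m19 [8B, align 2] → 54
@54: m5 [24B, align 2] → 78
@78: f [8B, align 2] → 86
size 86, align 2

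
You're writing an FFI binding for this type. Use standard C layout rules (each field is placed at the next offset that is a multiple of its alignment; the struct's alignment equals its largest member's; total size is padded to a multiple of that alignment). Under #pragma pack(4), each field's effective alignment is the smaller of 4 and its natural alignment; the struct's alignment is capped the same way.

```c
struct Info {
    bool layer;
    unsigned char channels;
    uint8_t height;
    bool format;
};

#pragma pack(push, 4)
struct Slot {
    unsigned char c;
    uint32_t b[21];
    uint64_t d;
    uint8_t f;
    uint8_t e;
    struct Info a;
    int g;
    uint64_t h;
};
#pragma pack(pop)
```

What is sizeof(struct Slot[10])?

Info: 0..1  layer  (1B, 1-aligned); 1..2  channels  (1B, 1-aligned); 2..3  height  (1B, 1-aligned); 3..4  format  (1B, 1-aligned); sizeof = 4, alignof = 1
0..1  c  (1B, 1-aligned)
1..4  -- padding (3B)
4..88  b  (84B, 4-aligned)
88..96  d  (8B, 4-aligned)
96..97  f  (1B, 1-aligned)
97..98  e  (1B, 1-aligned)
98..102  a  (4B, 1-aligned)
102..104  -- padding (2B)
104..108  g  (4B, 4-aligned)
108..116  h  (8B, 4-aligned)
sizeof = 116, alignof = 4
array of 10: 10 × 116 = 1160

1160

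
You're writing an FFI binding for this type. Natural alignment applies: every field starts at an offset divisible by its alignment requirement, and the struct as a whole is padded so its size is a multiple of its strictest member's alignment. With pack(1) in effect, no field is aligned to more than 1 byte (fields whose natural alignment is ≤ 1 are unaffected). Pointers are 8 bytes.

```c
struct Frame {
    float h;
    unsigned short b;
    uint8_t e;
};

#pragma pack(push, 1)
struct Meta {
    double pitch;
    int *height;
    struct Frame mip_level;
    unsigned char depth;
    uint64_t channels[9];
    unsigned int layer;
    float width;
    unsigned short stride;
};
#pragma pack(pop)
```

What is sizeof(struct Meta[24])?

2568

Frame: h at 0 (size 4, align 4) → ends 4; b at 4 (size 2, align 2) → ends 6; e at 6 (size 1, align 1) → ends 7; tail pad 1 to reach multiple of 4; total 8 bytes, alignment 4
pitch at 0 (size 8, align 1) → ends 8
height at 8 (size 8, align 1) → ends 16
mip_level at 16 (size 8, align 1) → ends 24
depth at 24 (size 1, align 1) → ends 25
channels at 25 (size 72, align 1) → ends 97
layer at 97 (size 4, align 1) → ends 101
width at 101 (size 4, align 1) → ends 105
stride at 105 (size 2, align 1) → ends 107
total 107 bytes, alignment 1
array of 24: 24 × 107 = 2568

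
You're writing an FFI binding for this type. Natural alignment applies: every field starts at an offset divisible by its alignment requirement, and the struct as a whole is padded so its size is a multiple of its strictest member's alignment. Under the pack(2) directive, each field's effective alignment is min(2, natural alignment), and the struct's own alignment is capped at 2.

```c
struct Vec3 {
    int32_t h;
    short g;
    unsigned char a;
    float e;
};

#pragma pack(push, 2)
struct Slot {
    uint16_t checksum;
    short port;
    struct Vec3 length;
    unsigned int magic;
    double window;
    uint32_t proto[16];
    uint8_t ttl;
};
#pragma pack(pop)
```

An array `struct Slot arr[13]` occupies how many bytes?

Vec3: 0..4  h  (4B, 4-aligned); 4..6  g  (2B, 2-aligned); 6..7  a  (1B, 1-aligned); 7..8  -- padding (1B); 8..12  e  (4B, 4-aligned); sizeof = 12, alignof = 4
0..2  checksum  (2B, 2-aligned)
2..4  port  (2B, 2-aligned)
4..16  length  (12B, 2-aligned)
16..20  magic  (4B, 2-aligned)
20..28  window  (8B, 2-aligned)
28..92  proto  (64B, 2-aligned)
92..93  ttl  (1B, 1-aligned)
93..94  -- tail padding (1B)
sizeof = 94, alignof = 2
array of 13: 13 × 94 = 1222

1222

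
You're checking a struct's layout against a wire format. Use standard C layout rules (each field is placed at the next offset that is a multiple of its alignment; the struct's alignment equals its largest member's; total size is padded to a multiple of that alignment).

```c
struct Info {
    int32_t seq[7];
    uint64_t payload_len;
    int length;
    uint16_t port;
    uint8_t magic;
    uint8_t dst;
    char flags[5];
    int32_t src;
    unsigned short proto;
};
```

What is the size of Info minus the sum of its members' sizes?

@0: seq [28B, align 4] → 28
+4 pad (align 8)
@32: payload_len [8B, align 8] → 40
@40: length [4B, align 4] → 44
@44: port [2B, align 2] → 46
@46: magic [1B, align 1] → 47
@47: dst [1B, align 1] → 48
@48: flags [5B, align 1] → 53
+3 pad (align 4)
@56: src [4B, align 4] → 60
@60: proto [2B, align 2] → 62
+2 tail pad (align 8)
size 64, align 8
data bytes 55, size 64 → padding 9

9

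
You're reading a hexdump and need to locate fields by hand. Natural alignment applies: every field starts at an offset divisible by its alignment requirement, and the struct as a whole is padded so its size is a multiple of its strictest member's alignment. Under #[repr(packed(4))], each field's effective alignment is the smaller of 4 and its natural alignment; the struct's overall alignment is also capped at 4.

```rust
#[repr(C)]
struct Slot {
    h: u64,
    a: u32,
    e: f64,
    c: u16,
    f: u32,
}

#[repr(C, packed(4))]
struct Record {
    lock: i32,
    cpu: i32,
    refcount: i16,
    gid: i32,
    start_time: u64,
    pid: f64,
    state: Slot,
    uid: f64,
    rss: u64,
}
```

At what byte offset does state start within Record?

32

Slot: @0: h [8B, align 8] → 8; @8: a [4B, align 4] → 12; +4 pad (align 8); @16: e [8B, align 8] → 24; @24: c [2B, align 2] → 26; +2 pad (align 4); @28: f [4B, align 4] → 32; size 32, align 8
@0: lock [4B, align 4] → 4
@4: cpu [4B, align 4] → 8
@8: refcount [2B, align 2] → 10
+2 pad (align 4)
@12: gid [4B, align 4] → 16
@16: start_time [8B, align 4] → 24
@24: pid [8B, align 4] → 32
@32: state [32B, align 4] → 64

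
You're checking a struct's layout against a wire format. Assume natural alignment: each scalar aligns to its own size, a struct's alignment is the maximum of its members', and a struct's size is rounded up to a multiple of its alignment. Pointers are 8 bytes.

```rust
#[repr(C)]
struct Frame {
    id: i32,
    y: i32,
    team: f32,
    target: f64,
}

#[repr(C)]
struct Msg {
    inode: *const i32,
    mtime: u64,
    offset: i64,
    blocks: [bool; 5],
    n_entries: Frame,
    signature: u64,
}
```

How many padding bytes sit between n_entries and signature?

0

Frame: id at 0 (size 4, align 4) → ends 4; y at 4 (size 4, align 4) → ends 8; team at 8 (size 4, align 4) → ends 12; pad 4 to align 8 for target; target at 16 (size 8, align 8) → ends 24; total 24 bytes, alignment 8
inode at 0 (size 8, align 8) → ends 8
mtime at 8 (size 8, align 8) → ends 16
offset at 16 (size 8, align 8) → ends 24
blocks at 24 (size 5, align 1) → ends 29
pad 3 to align 8 for n_entries
n_entries at 32 (size 24, align 8) → ends 56
signature at 56 (size 8, align 8) → ends 64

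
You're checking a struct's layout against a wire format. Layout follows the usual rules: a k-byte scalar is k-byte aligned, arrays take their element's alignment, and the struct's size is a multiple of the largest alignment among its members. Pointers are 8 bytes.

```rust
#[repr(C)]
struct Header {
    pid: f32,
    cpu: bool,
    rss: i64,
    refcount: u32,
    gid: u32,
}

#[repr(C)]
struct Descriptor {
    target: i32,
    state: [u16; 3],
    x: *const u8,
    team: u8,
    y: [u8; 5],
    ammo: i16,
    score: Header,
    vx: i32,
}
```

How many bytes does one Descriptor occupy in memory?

64 bytes

Header: pid at 0 (size 4, align 4) → ends 4; cpu at 4 (size 1, align 1) → ends 5; pad 3 to align 8 for rss; rss at 8 (size 8, align 8) → ends 16; refcount at 16 (size 4, align 4) → ends 20; gid at 20 (size 4, align 4) → ends 24; total 24 bytes, alignment 8
target at 0 (size 4, align 4) → ends 4
state at 4 (size 6, align 2) → ends 10
pad 6 to align 8 for x
x at 16 (size 8, align 8) → ends 24
team at 24 (size 1, align 1) → ends 25
y at 25 (size 5, align 1) → ends 30
ammo at 30 (size 2, align 2) → ends 32
score at 32 (size 24, align 8) → ends 56
vx at 56 (size 4, align 4) → ends 60
tail pad 4 to reach multiple of 8
total 64 bytes, alignment 8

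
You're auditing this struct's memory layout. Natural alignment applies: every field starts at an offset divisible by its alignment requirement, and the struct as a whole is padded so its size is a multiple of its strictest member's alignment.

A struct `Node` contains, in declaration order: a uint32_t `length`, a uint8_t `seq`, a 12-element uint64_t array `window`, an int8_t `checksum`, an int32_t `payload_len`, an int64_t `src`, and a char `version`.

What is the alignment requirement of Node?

member alignments: length=4, seq=1, window=8, checksum=1, payload_len=4, src=8, version=1
max = 8

8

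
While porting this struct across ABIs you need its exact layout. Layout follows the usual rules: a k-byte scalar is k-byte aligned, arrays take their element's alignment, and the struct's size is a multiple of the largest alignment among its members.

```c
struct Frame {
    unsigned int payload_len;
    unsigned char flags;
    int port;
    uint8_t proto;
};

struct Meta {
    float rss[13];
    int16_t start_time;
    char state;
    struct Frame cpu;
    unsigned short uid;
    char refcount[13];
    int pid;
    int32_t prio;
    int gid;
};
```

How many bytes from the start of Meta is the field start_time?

Frame: @0: payload_len [4B, align 4] → 4; @4: flags [1B, align 1] → 5; +3 pad (align 4); @8: port [4B, align 4] → 12; @12: proto [1B, align 1] → 13; +3 tail pad (align 4); size 16, align 4
@0: rss [52B, align 4] → 52
@52: start_time [2B, align 2] → 54

52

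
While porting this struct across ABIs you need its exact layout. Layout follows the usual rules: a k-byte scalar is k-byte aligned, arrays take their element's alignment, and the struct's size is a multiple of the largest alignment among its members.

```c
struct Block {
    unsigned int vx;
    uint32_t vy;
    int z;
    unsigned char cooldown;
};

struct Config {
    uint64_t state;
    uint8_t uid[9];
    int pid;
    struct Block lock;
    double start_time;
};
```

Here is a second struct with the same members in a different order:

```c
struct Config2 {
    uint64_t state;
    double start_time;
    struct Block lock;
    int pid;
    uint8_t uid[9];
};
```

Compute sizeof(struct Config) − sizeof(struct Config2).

Block: 0..4  vx  (4B, 4-aligned); 4..8  vy  (4B, 4-aligned); 8..12  z  (4B, 4-aligned); 12..13  cooldown  (1B, 1-aligned); 13..16  -- tail padding (3B); sizeof = 16, alignof = 4
0..8  state  (8B, 8-aligned)
8..17  uid  (9B, 1-aligned)
17..20  -- padding (3B)
20..24  pid  (4B, 4-aligned)
24..40  lock  (16B, 4-aligned)
40..48  start_time  (8B, 8-aligned)
sizeof = 48, alignof = 8
— Config2 —
0..8  state  (8B, 8-aligned)
8..16  start_time  (8B, 8-aligned)
16..32  lock  (16B, 4-aligned)
32..36  pid  (4B, 4-aligned)
36..45  uid  (9B, 1-aligned)
45..48  -- tail padding (3B)
sizeof = 48, alignof = 8
48 − 48 = 0

0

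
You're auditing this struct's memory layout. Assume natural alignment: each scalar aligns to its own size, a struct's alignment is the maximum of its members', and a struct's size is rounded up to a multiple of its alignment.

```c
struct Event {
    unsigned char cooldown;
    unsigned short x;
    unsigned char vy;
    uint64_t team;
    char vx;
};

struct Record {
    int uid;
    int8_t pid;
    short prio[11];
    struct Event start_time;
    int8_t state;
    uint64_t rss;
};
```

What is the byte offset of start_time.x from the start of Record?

Event: @0: cooldown [1B, align 1] → 1; +1 pad (align 2); @2: x [2B, align 2] → 4; @4: vy [1B, align 1] → 5; +3 pad (align 8); @8: team [8B, align 8] → 16; @16: vx [1B, align 1] → 17; +7 tail pad (align 8); size 24, align 8
@0: uid [4B, align 4] → 4
@4: pid [1B, align 1] → 5
+1 pad (align 2)
@6: prio [22B, align 2] → 28
+4 pad (align 8)
@32: start_time [24B, align 8] → 56
within Event: x at 2
32 + 2 = 34

34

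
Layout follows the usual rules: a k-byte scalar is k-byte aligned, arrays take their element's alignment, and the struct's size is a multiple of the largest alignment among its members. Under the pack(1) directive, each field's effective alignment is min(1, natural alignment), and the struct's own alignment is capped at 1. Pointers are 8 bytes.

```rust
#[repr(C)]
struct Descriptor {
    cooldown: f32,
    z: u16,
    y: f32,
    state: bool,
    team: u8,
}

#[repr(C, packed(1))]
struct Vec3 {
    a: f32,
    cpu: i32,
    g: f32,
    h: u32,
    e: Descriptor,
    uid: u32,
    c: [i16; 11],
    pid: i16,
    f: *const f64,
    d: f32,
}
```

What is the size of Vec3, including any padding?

72 bytes

Descriptor: @0: cooldown [4B, align 4] → 4; @4: z [2B, align 2] → 6; +2 pad (align 4); @8: y [4B, align 4] → 12; @12: state [1B, align 1] → 13; @13: team [1B, align 1] → 14; +2 tail pad (align 4); size 16, align 4
@0: a [4B, align 1] → 4
@4: cpu [4B, align 1] → 8
@8: g [4B, align 1] → 12
@12: h [4B, align 1] → 16
@16: e [16B, align 1] → 32
@32: uid [4B, align 1] → 36
@36: c [22B, align 1] → 58
@58: pid [2B, align 1] → 60
@60: f [8B, align 1] → 68
@68: d [4B, align 1] → 72
size 72, align 1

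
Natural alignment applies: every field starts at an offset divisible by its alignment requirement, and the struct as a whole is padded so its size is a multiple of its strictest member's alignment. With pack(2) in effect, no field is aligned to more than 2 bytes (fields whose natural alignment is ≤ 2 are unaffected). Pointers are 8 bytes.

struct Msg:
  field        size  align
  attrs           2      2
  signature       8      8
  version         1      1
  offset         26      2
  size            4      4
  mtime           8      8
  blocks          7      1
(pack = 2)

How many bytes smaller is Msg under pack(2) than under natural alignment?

6

natural layout:
  0..2  attrs  (2B, 2-aligned)
  2..8  -- padding (6B)
  8..16  signature  (8B, 8-aligned)
  16..17  version  (1B, 1-aligned)
  17..18  -- padding (1B)
  18..44  offset  (26B, 2-aligned)
  44..48  size  (4B, 4-aligned)
  48..56  mtime  (8B, 8-aligned)
  56..63  blocks  (7B, 1-aligned)
  63..64  -- tail padding (1B)
  sizeof = 64, alignof = 8
packed(2) layout:
  0..2  attrs  (2B, 2-aligned)
  2..10  signature  (8B, 2-aligned)
  10..11  version  (1B, 1-aligned)
  11..12  -- padding (1B)
  12..38  offset  (26B, 2-aligned)
  38..42  size  (4B, 2-aligned)
  42..50  mtime  (8B, 2-aligned)
  50..57  blocks  (7B, 1-aligned)
  57..58  -- tail padding (1B)
  sizeof = 58, alignof = 2
64 − 58 = 6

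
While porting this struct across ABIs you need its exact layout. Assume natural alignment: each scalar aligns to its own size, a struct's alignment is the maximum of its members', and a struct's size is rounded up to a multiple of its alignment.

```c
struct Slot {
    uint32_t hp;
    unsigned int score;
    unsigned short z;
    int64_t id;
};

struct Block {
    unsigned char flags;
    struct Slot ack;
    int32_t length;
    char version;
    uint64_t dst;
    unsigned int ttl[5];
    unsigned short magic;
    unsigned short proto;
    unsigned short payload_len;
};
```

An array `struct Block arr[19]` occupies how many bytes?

1520

Slot: hp at 0 (size 4, align 4) → ends 4; score at 4 (size 4, align 4) → ends 8; z at 8 (size 2, align 2) → ends 10; pad 6 to align 8 for id; id at 16 (size 8, align 8) → ends 24; total 24 bytes, alignment 8
flags at 0 (size 1, align 1) → ends 1
pad 7 to align 8 for ack
ack at 8 (size 24, align 8) → ends 32
length at 32 (size 4, align 4) → ends 36
version at 36 (size 1, align 1) → ends 37
pad 3 to align 8 for dst
dst at 40 (size 8, align 8) → ends 48
ttl at 48 (size 20, align 4) → ends 68
magic at 68 (size 2, align 2) → ends 70
proto at 70 (size 2, align 2) → ends 72
payload_len at 72 (size 2, align 2) → ends 74
tail pad 6 to reach multiple of 8
total 80 bytes, alignment 8
array of 19: 19 × 80 = 1520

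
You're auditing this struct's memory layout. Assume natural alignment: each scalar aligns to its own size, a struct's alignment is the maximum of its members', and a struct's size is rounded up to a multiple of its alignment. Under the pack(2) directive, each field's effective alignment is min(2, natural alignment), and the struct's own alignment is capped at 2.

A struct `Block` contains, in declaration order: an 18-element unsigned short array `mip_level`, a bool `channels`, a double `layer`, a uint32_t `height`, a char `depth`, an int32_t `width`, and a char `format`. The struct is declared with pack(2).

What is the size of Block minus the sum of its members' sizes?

@0: mip_level [36B, align 2] → 36
@36: channels [1B, align 1] → 37
+1 pad (align 2)
@38: layer [8B, align 2] → 46
@46: height [4B, align 2] → 50
@50: depth [1B, align 1] → 51
+1 pad (align 2)
@52: width [4B, align 2] → 56
@56: format [1B, align 1] → 57
+1 tail pad (align 2)
size 58, align 2
data bytes 55, size 58 → padding 3

3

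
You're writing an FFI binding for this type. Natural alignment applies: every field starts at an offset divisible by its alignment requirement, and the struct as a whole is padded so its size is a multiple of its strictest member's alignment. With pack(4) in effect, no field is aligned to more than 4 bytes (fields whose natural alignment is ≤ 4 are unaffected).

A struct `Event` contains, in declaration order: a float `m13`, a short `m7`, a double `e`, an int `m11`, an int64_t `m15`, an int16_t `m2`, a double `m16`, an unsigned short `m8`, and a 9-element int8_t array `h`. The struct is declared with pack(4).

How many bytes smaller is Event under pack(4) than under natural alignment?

12

natural layout:
  @0: m13 [4B, align 4] → 4
  @4: m7 [2B, align 2] → 6
  +2 pad (align 8)
  @8: e [8B, align 8] → 16
  @16: m11 [4B, align 4] → 20
  +4 pad (align 8)
  @24: m15 [8B, align 8] → 32
  @32: m2 [2B, align 2] → 34
  +6 pad (align 8)
  @40: m16 [8B, align 8] → 48
  @48: m8 [2B, align 2] → 50
  @50: h [9B, align 1] → 59
  +5 tail pad (align 8)
  size 64, align 8
packed(4) layout:
  @0: m13 [4B, align 4] → 4
  @4: m7 [2B, align 2] → 6
  +2 pad (align 4)
  @8: e [8B, align 4] → 16
  @16: m11 [4B, align 4] → 20
  @20: m15 [8B, align 4] → 28
  @28: m2 [2B, align 2] → 30
  +2 pad (align 4)
  @32: m16 [8B, align 4] → 40
  @40: m8 [2B, align 2] → 42
  @42: h [9B, align 1] → 51
  +1 tail pad (align 4)
  size 52, align 4
64 − 52 = 12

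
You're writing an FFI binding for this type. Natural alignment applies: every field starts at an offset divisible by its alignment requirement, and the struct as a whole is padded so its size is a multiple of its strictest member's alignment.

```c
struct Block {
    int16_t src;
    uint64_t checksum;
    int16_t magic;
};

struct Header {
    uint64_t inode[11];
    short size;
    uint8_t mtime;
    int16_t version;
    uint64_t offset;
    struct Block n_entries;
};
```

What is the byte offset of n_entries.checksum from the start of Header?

Block: src at 0 (size 2, align 2) → ends 2; pad 6 to align 8 for checksum; checksum at 8 (size 8, align 8) → ends 16; magic at 16 (size 2, align 2) → ends 18; tail pad 6 to reach multiple of 8; total 24 bytes, alignment 8
inode at 0 (size 88, align 8) → ends 88
size at 88 (size 2, align 2) → ends 90
mtime at 90 (size 1, align 1) → ends 91
pad 1 to align 2 for version
version at 92 (size 2, align 2) → ends 94
pad 2 to align 8 for offset
offset at 96 (size 8, align 8) → ends 104
n_entries at 104 (size 24, align 8) → ends 128
within Block: checksum at 8
104 + 8 = 112

112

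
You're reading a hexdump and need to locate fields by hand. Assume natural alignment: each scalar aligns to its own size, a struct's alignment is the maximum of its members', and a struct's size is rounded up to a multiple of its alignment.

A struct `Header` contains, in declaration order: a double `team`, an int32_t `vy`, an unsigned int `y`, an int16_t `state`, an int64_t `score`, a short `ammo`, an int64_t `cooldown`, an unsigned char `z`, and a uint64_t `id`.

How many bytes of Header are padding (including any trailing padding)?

0..8  team  (8B, 8-aligned)
8..12  vy  (4B, 4-aligned)
12..16  y  (4B, 4-aligned)
16..18  state  (2B, 2-aligned)
18..24  -- padding (6B)
24..32  score  (8B, 8-aligned)
32..34  ammo  (2B, 2-aligned)
34..40  -- padding (6B)
40..48  cooldown  (8B, 8-aligned)
48..49  z  (1B, 1-aligned)
49..56  -- padding (7B)
56..64  id  (8B, 8-aligned)
sizeof = 64, alignof = 8
data bytes 45, size 64 → padding 19

19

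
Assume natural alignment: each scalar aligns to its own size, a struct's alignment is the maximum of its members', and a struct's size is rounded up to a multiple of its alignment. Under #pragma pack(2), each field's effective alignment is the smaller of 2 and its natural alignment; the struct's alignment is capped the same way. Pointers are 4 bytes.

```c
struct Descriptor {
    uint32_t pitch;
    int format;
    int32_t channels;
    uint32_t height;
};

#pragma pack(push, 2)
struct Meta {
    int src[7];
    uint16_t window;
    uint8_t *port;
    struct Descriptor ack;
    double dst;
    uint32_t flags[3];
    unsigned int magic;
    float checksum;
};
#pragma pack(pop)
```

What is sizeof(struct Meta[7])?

546

Descriptor: pitch at 0 (size 4, align 4) → ends 4; format at 4 (size 4, align 4) → ends 8; channels at 8 (size 4, align 4) → ends 12; height at 12 (size 4, align 4) → ends 16; total 16 bytes, alignment 4
src at 0 (size 28, align 2) → ends 28
window at 28 (size 2, align 2) → ends 30
port at 30 (size 4, align 2) → ends 34
ack at 34 (size 16, align 2) → ends 50
dst at 50 (size 8, align 2) → ends 58
flags at 58 (size 12, align 2) → ends 70
magic at 70 (size 4, align 2) → ends 74
checksum at 74 (size 4, align 2) → ends 78
total 78 bytes, alignment 2
array of 7: 7 × 78 = 546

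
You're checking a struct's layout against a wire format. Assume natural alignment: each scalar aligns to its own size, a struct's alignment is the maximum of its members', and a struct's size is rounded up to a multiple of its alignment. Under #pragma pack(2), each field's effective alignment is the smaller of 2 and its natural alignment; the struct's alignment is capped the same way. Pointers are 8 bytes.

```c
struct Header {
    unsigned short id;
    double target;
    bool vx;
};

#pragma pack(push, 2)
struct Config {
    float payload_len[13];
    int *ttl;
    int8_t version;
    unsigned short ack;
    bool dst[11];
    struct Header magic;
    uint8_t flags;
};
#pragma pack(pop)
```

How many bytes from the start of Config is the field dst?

64

Header: id at 0 (size 2, align 2) → ends 2; pad 6 to align 8 for target; target at 8 (size 8, align 8) → ends 16; vx at 16 (size 1, align 1) → ends 17; tail pad 7 to reach multiple of 8; total 24 bytes, alignment 8
payload_len at 0 (size 52, align 2) → ends 52
ttl at 52 (size 8, align 2) → ends 60
version at 60 (size 1, align 1) → ends 61
pad 1 to align 2 for ack
ack at 62 (size 2, align 2) → ends 64
dst at 64 (size 11, align 1) → ends 75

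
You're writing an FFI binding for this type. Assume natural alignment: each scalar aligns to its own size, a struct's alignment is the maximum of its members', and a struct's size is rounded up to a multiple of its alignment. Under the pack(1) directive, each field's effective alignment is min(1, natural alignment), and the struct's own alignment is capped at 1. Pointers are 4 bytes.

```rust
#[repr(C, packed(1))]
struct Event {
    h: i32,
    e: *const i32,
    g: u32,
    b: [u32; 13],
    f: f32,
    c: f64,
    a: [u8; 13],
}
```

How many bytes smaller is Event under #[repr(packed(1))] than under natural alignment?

natural layout:
  h at 0 (size 4, align 4) → ends 4
  e at 4 (size 4, align 4) → ends 8
  g at 8 (size 4, align 4) → ends 12
  b at 12 (size 52, align 4) → ends 64
  f at 64 (size 4, align 4) → ends 68
  pad 4 to align 8 for c
  c at 72 (size 8, align 8) → ends 80
  a at 80 (size 13, align 1) → ends 93
  tail pad 3 to reach multiple of 8
  total 96 bytes, alignment 8
packed(1) layout:
  h at 0 (size 4, align 1) → ends 4
  e at 4 (size 4, align 1) → ends 8
  g at 8 (size 4, align 1) → ends 12
  b at 12 (size 52, align 1) → ends 64
  f at 64 (size 4, align 1) → ends 68
  c at 68 (size 8, align 1) → ends 76
  a at 76 (size 13, align 1) → ends 89
  total 89 bytes, alignment 1
96 − 89 = 7

7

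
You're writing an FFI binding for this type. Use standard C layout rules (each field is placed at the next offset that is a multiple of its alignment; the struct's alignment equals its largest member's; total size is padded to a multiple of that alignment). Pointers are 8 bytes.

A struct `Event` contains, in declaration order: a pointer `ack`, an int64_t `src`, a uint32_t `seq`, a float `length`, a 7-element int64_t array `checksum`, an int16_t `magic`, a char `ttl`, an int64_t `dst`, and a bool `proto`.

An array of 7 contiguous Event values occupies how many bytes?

@0: ack [8B, align 8] → 8
@8: src [8B, align 8] → 16
@16: seq [4B, align 4] → 20
@20: length [4B, align 4] → 24
@24: checksum [56B, align 8] → 80
@80: magic [2B, align 2] → 82
@82: ttl [1B, align 1] → 83
+5 pad (align 8)
@88: dst [8B, align 8] → 96
@96: proto [1B, align 1] → 97
+7 tail pad (align 8)
size 104, align 8
array of 7: 7 × 104 = 728

728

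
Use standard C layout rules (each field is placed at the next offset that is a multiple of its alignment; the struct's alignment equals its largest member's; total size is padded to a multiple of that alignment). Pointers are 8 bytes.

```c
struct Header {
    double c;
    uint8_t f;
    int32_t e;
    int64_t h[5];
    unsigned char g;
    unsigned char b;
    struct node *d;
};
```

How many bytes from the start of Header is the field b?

c at 0 (size 8, align 8) → ends 8
f at 8 (size 1, align 1) → ends 9
pad 3 to align 4 for e
e at 12 (size 4, align 4) → ends 16
h at 16 (size 40, align 8) → ends 56
g at 56 (size 1, align 1) → ends 57
b at 57 (size 1, align 1) → ends 58

57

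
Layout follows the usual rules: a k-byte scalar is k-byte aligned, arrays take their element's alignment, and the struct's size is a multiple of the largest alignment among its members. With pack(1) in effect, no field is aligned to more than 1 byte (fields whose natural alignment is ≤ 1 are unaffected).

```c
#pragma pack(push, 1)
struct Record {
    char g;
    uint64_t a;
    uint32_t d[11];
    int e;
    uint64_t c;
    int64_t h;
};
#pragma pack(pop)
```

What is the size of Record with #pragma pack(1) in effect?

73

g at 0 (size 1, align 1) → ends 1
a at 1 (size 8, align 1) → ends 9
d at 9 (size 44, align 1) → ends 53
e at 53 (size 4, align 1) → ends 57
c at 57 (size 8, align 1) → ends 65
h at 65 (size 8, align 1) → ends 73
total 73 bytes, alignment 1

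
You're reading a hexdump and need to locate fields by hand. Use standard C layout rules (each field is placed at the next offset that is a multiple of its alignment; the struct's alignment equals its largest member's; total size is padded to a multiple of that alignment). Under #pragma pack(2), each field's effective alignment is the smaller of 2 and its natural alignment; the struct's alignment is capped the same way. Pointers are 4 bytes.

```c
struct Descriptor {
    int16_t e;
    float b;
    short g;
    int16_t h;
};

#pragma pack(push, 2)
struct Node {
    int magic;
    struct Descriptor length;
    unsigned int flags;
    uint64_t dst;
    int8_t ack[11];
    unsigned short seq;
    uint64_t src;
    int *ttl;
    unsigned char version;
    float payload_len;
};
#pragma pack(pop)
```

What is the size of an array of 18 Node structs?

1080

Descriptor: @0: e [2B, align 2] → 2; +2 pad (align 4); @4: b [4B, align 4] → 8; @8: g [2B, align 2] → 10; @10: h [2B, align 2] → 12; size 12, align 4
@0: magic [4B, align 2] → 4
@4: length [12B, align 2] → 16
@16: flags [4B, align 2] → 20
@20: dst [8B, align 2] → 28
@28: ack [11B, align 1] → 39
+1 pad (align 2)
@40: seq [2B, align 2] → 42
@42: src [8B, align 2] → 50
@50: ttl [4B, align 2] → 54
@54: version [1B, align 1] → 55
+1 pad (align 2)
@56: payload_len [4B, align 2] → 60
size 60, align 2
array of 18: 18 × 60 = 1080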